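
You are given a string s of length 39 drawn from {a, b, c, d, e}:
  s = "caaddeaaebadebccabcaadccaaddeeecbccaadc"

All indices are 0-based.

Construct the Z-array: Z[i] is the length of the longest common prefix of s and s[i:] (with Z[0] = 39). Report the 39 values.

Z[0]=39
i=1: outside box; Z[1]=0
i=2: outside box; Z[2]=0
i=3: outside box; Z[3]=0
i=4: outside box; Z[4]=0
i=5: outside box; Z[5]=0
i=6: outside box; Z[6]=0
i=7: outside box; Z[7]=0
i=8: outside box; Z[8]=0
i=9: outside box; Z[9]=0
i=10: outside box; Z[10]=0
i=11: outside box; Z[11]=0
i=12: outside box; Z[12]=0
i=13: outside box; Z[13]=0
i=14: outside box; Z[14]=1 grow→box=[14,15)
i=15: outside box; Z[15]=2 grow→box=[15,17)
i=16: min(r-i=1, Z[1]=0)=0; Z[16]=0
i=17: outside box; Z[17]=0
i=18: outside box; Z[18]=4 grow→box=[18,22)
i=19: min(r-i=3, Z[1]=0)=0; Z[19]=0
i=20: min(r-i=2, Z[2]=0)=0; Z[20]=0
i=21: min(r-i=1, Z[3]=0)=0; Z[21]=0
i=22: outside box; Z[22]=1 grow→box=[22,23)
i=23: outside box; Z[23]=6 grow→box=[23,29)
i=24: min(r-i=5, Z[1]=0)=0; Z[24]=0
i=25: min(r-i=4, Z[2]=0)=0; Z[25]=0
i=26: min(r-i=3, Z[3]=0)=0; Z[26]=0
i=27: min(r-i=2, Z[4]=0)=0; Z[27]=0
i=28: min(r-i=1, Z[5]=0)=0; Z[28]=0
i=29: outside box; Z[29]=0
i=30: outside box; Z[30]=0
i=31: outside box; Z[31]=1 grow→box=[31,32)
i=32: outside box; Z[32]=0
i=33: outside box; Z[33]=1 grow→box=[33,34)
i=34: outside box; Z[34]=4 grow→box=[34,38)
i=35: min(r-i=3, Z[1]=0)=0; Z[35]=0
i=36: min(r-i=2, Z[2]=0)=0; Z[36]=0
i=37: min(r-i=1, Z[3]=0)=0; Z[37]=0
i=38: outside box; Z[38]=1 grow→box=[38,39)

[39, 0, 0, 0, 0, 0, 0, 0, 0, 0, 0, 0, 0, 0, 1, 2, 0, 0, 4, 0, 0, 0, 1, 6, 0, 0, 0, 0, 0, 0, 0, 1, 0, 1, 4, 0, 0, 0, 1]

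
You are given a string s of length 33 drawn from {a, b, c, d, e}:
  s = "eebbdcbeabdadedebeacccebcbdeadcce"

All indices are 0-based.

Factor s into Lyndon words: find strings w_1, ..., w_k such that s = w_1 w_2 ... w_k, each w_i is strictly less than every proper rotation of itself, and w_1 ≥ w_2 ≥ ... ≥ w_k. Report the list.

emit factor 1: 'e' (i=0, period=1)
emit factor 2: 'e' (i=1, period=1)
emit factor 3: 'bbdcbe' (i=2, period=6)
emit factor 4: 'abdadedebeacccebcbdeadcce' (i=8, period=25)

["e", "e", "bbdcbe", "abdadedebeacccebcbdeadcce"]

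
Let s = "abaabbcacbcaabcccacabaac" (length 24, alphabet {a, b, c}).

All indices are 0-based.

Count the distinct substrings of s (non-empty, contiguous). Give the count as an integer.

rank | idx | suffix
   0 |   2 | aabbcacbcaabcccacabaac
   1 |  11 | aabcccacabaac
   2 |  21 | aac
   3 |   0 | abaabbcacbcaabcccacabaac
   4 |  19 | abaac
   5 |   3 | abbcacbcaabcccacabaac
   6 |  12 | abcccacabaac
   7 |  22 | ac
   8 |  17 | acabaac
   9 |   7 | acbcaabcccacabaac
  10 |   1 | baabbcacbcaabcccacabaac
  11 |  20 | baac
  12 |   4 | bbcacbcaabcccacabaac
  13 |   9 | bcaabcccacabaac
  14 |   5 | bcacbcaabcccacabaac
  15 |  13 | bcccacabaac
  16 |  23 | c
  17 |  10 | caabcccacabaac
  18 |  18 | cabaac
  19 |  16 | cacabaac
  20 |   6 | cacbcaabcccacabaac
  21 |   8 | cbcaabcccacabaac
  22 |  15 | ccacabaac
  23 |  14 | cccacabaac

SA = [2, 11, 21, 0, 19, 3, 12, 22, 17, 7, 1, 20, 4, 9, 5, 13, 23, 10, 18, 16, 6, 8, 15, 14]
rank  pair      lcp
   1  s[2:],s[11:]  3  'aab'
   2  s[11:],s[21:]  2  'aa'
   3  s[21:],s[0:]  1  'a'
   4  s[0:],s[19:]  4  'abaa'
   5  s[19:],s[3:]  2  'ab'
   6  s[3:],s[12:]  2  'ab'
   7  s[12:],s[22:]  1  'a'
   8  s[22:],s[17:]  2  'ac'
   9  s[17:],s[7:]  2  'ac'
  10  s[7:],s[1:]  0  ''
  11  s[1:],s[20:]  3  'baa'
  12  s[20:],s[4:]  1  'b'
  13  s[4:],s[9:]  1  'b'
  14  s[9:],s[5:]  3  'bca'
  15  s[5:],s[13:]  2  'bc'
  16  s[13:],s[23:]  0  ''
  17  s[23:],s[10:]  1  'c'
  18  s[10:],s[18:]  2  'ca'
  19  s[18:],s[16:]  2  'ca'
  20  s[16:],s[6:]  3  'cac'
  21  s[6:],s[8:]  1  'c'
  22  s[8:],s[15:]  1  'c'
  23  s[15:],s[14:]  2  'cc'

n(n+1)/2 = 24·25/2 = 300
Σ LCP = 0 + 3 + 2 + 1 + 4 + 2 + 2 + 1 + 2 + 2 + 0 + 3 + 1 + 1 + 3 + 2 + 0 + 1 + 2 + 2 + 3 + 1 + 1 + 2 = 41
distinct = 300 − 41 = 259

259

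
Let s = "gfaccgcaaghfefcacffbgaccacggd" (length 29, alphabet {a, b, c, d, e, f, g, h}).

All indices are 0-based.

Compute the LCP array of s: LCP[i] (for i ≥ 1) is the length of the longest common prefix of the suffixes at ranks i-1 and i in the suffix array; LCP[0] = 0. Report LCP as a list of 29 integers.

rank | idx | suffix
   0 |   7 | aaghfefcacffbgaccacggd
   1 |  21 | accacggd
   2 |   2 | accgcaaghfefcacffbgaccacggd
   3 |  15 | acffbgaccacggd
   4 |  24 | acggd
   5 |   8 | aghfefcacffbgaccacggd
   6 |  19 | bgaccacggd
   7 |   6 | caaghfefcacffbgaccacggd
   8 |  14 | cacffbgaccacggd
   9 |  23 | cacggd
  10 |  22 | ccacggd
  11 |   3 | ccgcaaghfefcacffbgaccacggd
  12 |  16 | cffbgaccacggd
  13 |   4 | cgcaaghfefcacffbgaccacggd
  14 |  25 | cggd
  15 |  28 | d
  16 |  12 | efcacffbgaccacggd
  17 |   1 | faccgcaaghfefcacffbgaccacggd
  18 |  18 | fbgaccacggd
  19 |  13 | fcacffbgaccacggd
  20 |  11 | fefcacffbgaccacggd
  21 |  17 | ffbgaccacggd
  22 |  20 | gaccacggd
  23 |   5 | gcaaghfefcacffbgaccacggd
  24 |  27 | gd
  25 |   0 | gfaccgcaaghfefcacffbgaccacggd
  26 |  26 | ggd
  27 |   9 | ghfefcacffbgaccacggd
  28 |  10 | hfefcacffbgaccacggd

SA = [7, 21, 2, 15, 24, 8, 19, 6, 14, 23, 22, 3, 16, 4, 25, 28, 12, 1, 18, 13, 11, 17, 20, 5, 27, 0, 26, 9, 10]
[i] adj suffixes → lcp
  [1] 7/21 → 1 ('a')
  [2] 21/2 → 3 ('acc')
  [3] 2/15 → 2 ('ac')
  [4] 15/24 → 2 ('ac')
  [5] 24/8 → 1 ('a')
  [6] 8/19 → 0 ('')
  [7] 19/6 → 0 ('')
  [8] 6/14 → 2 ('ca')
  [9] 14/23 → 3 ('cac')
  [10] 23/22 → 1 ('c')
  [11] 22/3 → 2 ('cc')
  [12] 3/16 → 1 ('c')
  [13] 16/4 → 1 ('c')
  [14] 4/25 → 2 ('cg')
  [15] 25/28 → 0 ('')
  [16] 28/12 → 0 ('')
  [17] 12/1 → 0 ('')
  [18] 1/18 → 1 ('f')
  [19] 18/13 → 1 ('f')
  [20] 13/11 → 1 ('f')
  [21] 11/17 → 1 ('f')
  [22] 17/20 → 0 ('')
  [23] 20/5 → 1 ('g')
  [24] 5/27 → 1 ('g')
  [25] 27/0 → 1 ('g')
  [26] 0/26 → 1 ('g')
  [27] 26/9 → 1 ('g')
  [28] 9/10 → 0 ('')

[0, 1, 3, 2, 2, 1, 0, 0, 2, 3, 1, 2, 1, 1, 2, 0, 0, 0, 1, 1, 1, 1, 0, 1, 1, 1, 1, 1, 0]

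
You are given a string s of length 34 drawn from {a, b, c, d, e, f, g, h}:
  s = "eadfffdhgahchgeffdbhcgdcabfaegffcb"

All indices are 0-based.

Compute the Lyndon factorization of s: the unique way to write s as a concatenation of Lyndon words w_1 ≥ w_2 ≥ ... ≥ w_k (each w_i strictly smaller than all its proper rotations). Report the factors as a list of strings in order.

emit factor 1: 'e' (i=0, period=1)
emit factor 2: 'adfffdhgahchgeffdbhcgdc' (i=1, period=23)
emit factor 3: 'abfaegffcb' (i=24, period=10)

["e", "adfffdhgahchgeffdbhcgdc", "abfaegffcb"]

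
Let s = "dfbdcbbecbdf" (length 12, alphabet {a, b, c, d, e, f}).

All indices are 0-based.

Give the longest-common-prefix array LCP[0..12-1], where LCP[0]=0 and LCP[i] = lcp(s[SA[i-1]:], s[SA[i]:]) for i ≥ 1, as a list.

[0, 1, 2, 1, 0, 2, 0, 1, 2, 0, 0, 1]

rank | idx | suffix
   0 |   5 | bbecbdf
   1 |   2 | bdcbbecbdf
   2 |   9 | bdf
   3 |   6 | becbdf
   4 |   4 | cbbecbdf
   5 |   8 | cbdf
   6 |   3 | dcbbecbdf
   7 |  10 | df
   8 |   0 | dfbdcbbecbdf
   9 |   7 | ecbdf
  10 |  11 | f
  11 |   1 | fbdcbbecbdf

SA = [5, 2, 9, 6, 4, 8, 3, 10, 0, 7, 11, 1]
[i] adj suffixes → lcp
  [1] 5/2 → 1 ('b')
  [2] 2/9 → 2 ('bd')
  [3] 9/6 → 1 ('b')
  [4] 6/4 → 0 ('')
  [5] 4/8 → 2 ('cb')
  [6] 8/3 → 0 ('')
  [7] 3/10 → 1 ('d')
  [8] 10/0 → 2 ('df')
  [9] 0/7 → 0 ('')
  [10] 7/11 → 0 ('')
  [11] 11/1 → 1 ('f')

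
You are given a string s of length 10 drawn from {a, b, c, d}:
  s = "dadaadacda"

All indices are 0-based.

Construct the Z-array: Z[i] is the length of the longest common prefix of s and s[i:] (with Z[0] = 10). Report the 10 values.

Z[0]=10
i=1: i≥r, start 0; Z[1]=0
i=2: i≥r, start 0; Z[2]=2 extend→box=[2,4)
i=3: min(r-i=1, Z[1]=0)=0; Z[3]=0
i=4: i≥r, start 0; Z[4]=0
i=5: i≥r, start 0; Z[5]=2 extend→box=[5,7)
i=6: min(r-i=1, Z[1]=0)=0; Z[6]=0
i=7: i≥r, start 0; Z[7]=0
i=8: i≥r, start 0; Z[8]=2 extend→box=[8,10)
i=9: min(r-i=1, Z[1]=0)=0; Z[9]=0

[10, 0, 2, 0, 0, 2, 0, 0, 2, 0]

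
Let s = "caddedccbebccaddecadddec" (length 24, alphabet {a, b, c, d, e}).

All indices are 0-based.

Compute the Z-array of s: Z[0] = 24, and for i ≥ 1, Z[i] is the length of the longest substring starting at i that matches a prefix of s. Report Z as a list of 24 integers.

Z[0]=24
i=1: outside box; Z[1]=0
i=2: outside box; Z[2]=0
i=3: outside box; Z[3]=0
i=4: outside box; Z[4]=0
i=5: outside box; Z[5]=0
i=6: outside box; Z[6]=1 extend→box=[6,7)
i=7: outside box; Z[7]=1 extend→box=[7,8)
i=8: outside box; Z[8]=0
i=9: outside box; Z[9]=0
i=10: outside box; Z[10]=0
i=11: outside box; Z[11]=1 extend→box=[11,12)
i=12: outside box; Z[12]=5 extend→box=[12,17)
i=13: min(r-i=4, Z[1]=0)=0; Z[13]=0
i=14: min(r-i=3, Z[2]=0)=0; Z[14]=0
i=15: min(r-i=2, Z[3]=0)=0; Z[15]=0
i=16: min(r-i=1, Z[4]=0)=0; Z[16]=0
i=17: outside box; Z[17]=4 extend→box=[17,21)
i=18: min(r-i=3, Z[1]=0)=0; Z[18]=0
i=19: min(r-i=2, Z[2]=0)=0; Z[19]=0
i=20: min(r-i=1, Z[3]=0)=0; Z[20]=0
i=21: outside box; Z[21]=0
i=22: outside box; Z[22]=0
i=23: outside box; Z[23]=1 extend→box=[23,24)

[24, 0, 0, 0, 0, 0, 1, 1, 0, 0, 0, 1, 5, 0, 0, 0, 0, 4, 0, 0, 0, 0, 0, 1]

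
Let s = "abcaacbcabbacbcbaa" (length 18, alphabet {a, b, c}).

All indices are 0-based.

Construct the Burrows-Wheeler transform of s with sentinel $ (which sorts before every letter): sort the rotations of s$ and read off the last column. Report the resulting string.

rank  rotation             last
    0  $abcaacbcabbacbcbaa  a
    1  a$abcaacbcabbacbcba  a
    2  aa$abcaacbcabbacbcb  b
    3  aacbcabbacbcbaa$abc  c
    4  abbacbcbaa$abcaacbc  c
    5  abcaacbcabbacbcbaa$  $
    6  acbcabbacbcbaa$abca  a
    7  acbcbaa$abcaacbcabb  b
    8  baa$abcaacbcabbacbc  c
    9  bacbcbaa$abcaacbcab  b
   10  bbacbcbaa$abcaacbca  a
   11  bcaacbcabbacbcbaa$a  a
   12  bcabbacbcbaa$abcaac  c
   13  bcbaa$abcaacbcabbac  c
   14  caacbcabbacbcbaa$ab  b
   15  cabbacbcbaa$abcaacb  b
   16  cbaa$abcaacbcabbacb  b
   17  cbcabbacbcbaa$abcaa  a
   18  cbcbaa$abcaacbcabba  a

aabcc$abcbaaccbbbaa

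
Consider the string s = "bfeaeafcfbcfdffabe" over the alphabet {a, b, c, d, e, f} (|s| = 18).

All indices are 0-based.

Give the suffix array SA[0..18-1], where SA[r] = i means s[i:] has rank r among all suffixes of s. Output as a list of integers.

[15, 3, 5, 9, 16, 0, 7, 10, 12, 17, 2, 4, 14, 8, 6, 11, 1, 13]

sorted suffixes:
  #0 SA[0]=15  'abe'
  #1 SA[1]=3  'aeafcfbcfdffabe'
  #2 SA[2]=5  'afcfbcfdffabe'
  #3 SA[3]=9  'bcfdffabe'
  #4 SA[4]=16  'be'
  #5 SA[5]=0  'bfeaeafcfbcfdffabe'
  #6 SA[6]=7  'cfbcfdffabe'
  #7 SA[7]=10  'cfdffabe'
  #8 SA[8]=12  'dffabe'
  #9 SA[9]=17  'e'
  #10 SA[10]=2  'eaeafcfbcfdffabe'
  #11 SA[11]=4  'eafcfbcfdffabe'
  #12 SA[12]=14  'fabe'
  #13 SA[13]=8  'fbcfdffabe'
  #14 SA[14]=6  'fcfbcfdffabe'
  #15 SA[15]=11  'fdffabe'
  #16 SA[16]=1  'feaeafcfbcfdffabe'
  #17 SA[17]=13  'ffabe'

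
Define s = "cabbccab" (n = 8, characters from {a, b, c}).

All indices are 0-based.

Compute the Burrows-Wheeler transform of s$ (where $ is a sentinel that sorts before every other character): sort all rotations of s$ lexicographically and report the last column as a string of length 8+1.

bccaabc$b

rank  rotation   last
    0  $cabbccab  b
    1  ab$cabbcc  c
    2  abbccab$c  c
    3  b$cabbcca  a
    4  bbccab$ca  a
    5  bccab$cab  b
    6  cab$cabbc  c
    7  cabbccab$  $
    8  ccab$cabb  b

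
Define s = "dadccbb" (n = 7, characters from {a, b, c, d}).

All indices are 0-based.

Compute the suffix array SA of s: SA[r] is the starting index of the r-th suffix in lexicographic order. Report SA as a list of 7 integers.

[1, 6, 5, 4, 3, 0, 2]

sorted suffixes:
  #0 SA[0]=1  'adccbb'
  #1 SA[1]=6  'b'
  #2 SA[2]=5  'bb'
  #3 SA[3]=4  'cbb'
  #4 SA[4]=3  'ccbb'
  #5 SA[5]=0  'dadccbb'
  #6 SA[6]=2  'dccbb'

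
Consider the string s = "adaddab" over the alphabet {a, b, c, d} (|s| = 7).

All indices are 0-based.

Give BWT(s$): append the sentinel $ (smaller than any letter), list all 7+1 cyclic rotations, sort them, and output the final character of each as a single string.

rank  rotation  last
    0  $adaddab  b
    1  ab$adadd  d
    2  adaddab$  $
    3  addab$ad  d
    4  b$adadda  a
    5  dab$adad  d
    6  daddab$a  a
    7  ddab$ada  a

bd$dadaa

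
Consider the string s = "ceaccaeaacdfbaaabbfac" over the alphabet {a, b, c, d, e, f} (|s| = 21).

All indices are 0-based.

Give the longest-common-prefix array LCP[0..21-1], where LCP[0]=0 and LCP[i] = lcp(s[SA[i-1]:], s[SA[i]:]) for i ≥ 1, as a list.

[0, 2, 2, 1, 1, 2, 2, 1, 0, 1, 1, 0, 1, 1, 1, 1, 0, 0, 2, 0, 1]

sorted suffixes:
  #0 SA[0]=13  'aaabbfac'
  #1 SA[1]=14  'aabbfac'
  #2 SA[2]=7  'aacdfbaaabbfac'
  #3 SA[3]=15  'abbfac'
  #4 SA[4]=19  'ac'
  #5 SA[5]=2  'accaeaacdfbaaabbfac'
  #6 SA[6]=8  'acdfbaaabbfac'
  #7 SA[7]=5  'aeaacdfbaaabbfac'
  #8 SA[8]=12  'baaabbfac'
  #9 SA[9]=16  'bbfac'
  #10 SA[10]=17  'bfac'
  #11 SA[11]=20  'c'
  #12 SA[12]=4  'caeaacdfbaaabbfac'
  #13 SA[13]=3  'ccaeaacdfbaaabbfac'
  #14 SA[14]=9  'cdfbaaabbfac'
  #15 SA[15]=0  'ceaccaeaacdfbaaabbfac'
  #16 SA[16]=10  'dfbaaabbfac'
  #17 SA[17]=6  'eaacdfbaaabbfac'
  #18 SA[18]=1  'eaccaeaacdfbaaabbfac'
  #19 SA[19]=18  'fac'
  #20 SA[20]=11  'fbaaabbfac'

SA = [13, 14, 7, 15, 19, 2, 8, 5, 12, 16, 17, 20, 4, 3, 9, 0, 10, 6, 1, 18, 11]
[i] adj suffixes → lcp
  [1] 13/14 → 2 ('aa')
  [2] 14/7 → 2 ('aa')
  [3] 7/15 → 1 ('a')
  [4] 15/19 → 1 ('a')
  [5] 19/2 → 2 ('ac')
  [6] 2/8 → 2 ('ac')
  [7] 8/5 → 1 ('a')
  [8] 5/12 → 0 ('')
  [9] 12/16 → 1 ('b')
  [10] 16/17 → 1 ('b')
  [11] 17/20 → 0 ('')
  [12] 20/4 → 1 ('c')
  [13] 4/3 → 1 ('c')
  [14] 3/9 → 1 ('c')
  [15] 9/0 → 1 ('c')
  [16] 0/10 → 0 ('')
  [17] 10/6 → 0 ('')
  [18] 6/1 → 2 ('ea')
  [19] 1/18 → 0 ('')
  [20] 18/11 → 1 ('f')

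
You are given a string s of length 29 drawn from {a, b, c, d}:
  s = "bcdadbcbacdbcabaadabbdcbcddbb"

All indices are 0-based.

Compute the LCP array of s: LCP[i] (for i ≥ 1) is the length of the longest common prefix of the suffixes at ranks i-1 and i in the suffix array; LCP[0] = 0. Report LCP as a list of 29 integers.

[0, 1, 2, 1, 1, 2, 0, 1, 2, 1, 2, 1, 2, 2, 3, 1, 0, 1, 2, 1, 2, 2, 0, 2, 1, 2, 3, 1, 1]

rank | idx | suffix
   0 |  15 | aadabbdcbcddbb
   1 |  13 | abaadabbdcbcddbb
   2 |  18 | abbdcbcddbb
   3 |   8 | acdbcabaadabbdcbcddbb
   4 |  16 | adabbdcbcddbb
   5 |   3 | adbcbacdbcabaadabbdcbcddbb
   6 |  28 | b
   7 |  14 | baadabbdcbcddbb
   8 |   7 | bacdbcabaadabbdcbcddbb
   9 |  27 | bb
  10 |  19 | bbdcbcddbb
  11 |  11 | bcabaadabbdcbcddbb
  12 |   5 | bcbacdbcabaadabbdcbcddbb
  13 |   0 | bcdadbcbacdbcabaadabbdcbcddbb
  14 |  23 | bcddbb
  15 |  20 | bdcbcddbb
  16 |  12 | cabaadabbdcbcddbb
  17 |   6 | cbacdbcabaadabbdcbcddbb
  18 |  22 | cbcddbb
  19 |   1 | cdadbcbacdbcabaadabbdcbcddbb
  20 |   9 | cdbcabaadabbdcbcddbb
  21 |  24 | cddbb
  22 |  17 | dabbdcbcddbb
  23 |   2 | dadbcbacdbcabaadabbdcbcddbb
  24 |  26 | dbb
  25 |  10 | dbcabaadabbdcbcddbb
  26 |   4 | dbcbacdbcabaadabbdcbcddbb
  27 |  21 | dcbcddbb
  28 |  25 | ddbb

SA = [15, 13, 18, 8, 16, 3, 28, 14, 7, 27, 19, 11, 5, 0, 23, 20, 12, 6, 22, 1, 9, 24, 17, 2, 26, 10, 4, 21, 25]
i: (SA[i-1],SA[i]) lcp shared
  1: (15,13) 1 'a'
  2: (13,18) 2 'ab'
  3: (18,8) 1 'a'
  4: (8,16) 1 'a'
  5: (16,3) 2 'ad'
  6: (3,28) 0 ''
  7: (28,14) 1 'b'
  8: (14,7) 2 'ba'
  9: (7,27) 1 'b'
  10: (27,19) 2 'bb'
  11: (19,11) 1 'b'
  12: (11,5) 2 'bc'
  13: (5,0) 2 'bc'
  14: (0,23) 3 'bcd'
  15: (23,20) 1 'b'
  16: (20,12) 0 ''
  17: (12,6) 1 'c'
  18: (6,22) 2 'cb'
  19: (22,1) 1 'c'
  20: (1,9) 2 'cd'
  21: (9,24) 2 'cd'
  22: (24,17) 0 ''
  23: (17,2) 2 'da'
  24: (2,26) 1 'd'
  25: (26,10) 2 'db'
  26: (10,4) 3 'dbc'
  27: (4,21) 1 'd'
  28: (21,25) 1 'd'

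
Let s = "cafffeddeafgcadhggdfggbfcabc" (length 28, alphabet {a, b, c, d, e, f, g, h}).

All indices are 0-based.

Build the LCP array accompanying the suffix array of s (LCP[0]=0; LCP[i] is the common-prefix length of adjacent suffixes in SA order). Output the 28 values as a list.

[0, 1, 1, 2, 0, 1, 0, 1, 2, 2, 0, 1, 1, 1, 0, 1, 0, 1, 1, 2, 1, 2, 0, 1, 1, 1, 2, 0]

sorted suffixes:
  #0 SA[0]=25  'abc'
  #1 SA[1]=13  'adhggdfggbfcabc'
  #2 SA[2]=1  'afffeddeafgcadhggdfggbfcabc'
  #3 SA[3]=9  'afgcadhggdfggbfcabc'
  #4 SA[4]=26  'bc'
  #5 SA[5]=22  'bfcabc'
  #6 SA[6]=27  'c'
  #7 SA[7]=24  'cabc'
  #8 SA[8]=12  'cadhggdfggbfcabc'
  #9 SA[9]=0  'cafffeddeafgcadhggdfggbfcabc'
  #10 SA[10]=6  'ddeafgcadhggdfggbfcabc'
  #11 SA[11]=7  'deafgcadhggdfggbfcabc'
  #12 SA[12]=18  'dfggbfcabc'
  #13 SA[13]=14  'dhggdfggbfcabc'
  #14 SA[14]=8  'eafgcadhggdfggbfcabc'
  #15 SA[15]=5  'eddeafgcadhggdfggbfcabc'
  #16 SA[16]=23  'fcabc'
  #17 SA[17]=4  'feddeafgcadhggdfggbfcabc'
  #18 SA[18]=3  'ffeddeafgcadhggdfggbfcabc'
  #19 SA[19]=2  'fffeddeafgcadhggdfggbfcabc'
  #20 SA[20]=10  'fgcadhggdfggbfcabc'
  #21 SA[21]=19  'fggbfcabc'
  #22 SA[22]=21  'gbfcabc'
  #23 SA[23]=11  'gcadhggdfggbfcabc'
  #24 SA[24]=17  'gdfggbfcabc'
  #25 SA[25]=20  'ggbfcabc'
  #26 SA[26]=16  'ggdfggbfcabc'
  #27 SA[27]=15  'hggdfggbfcabc'

SA = [25, 13, 1, 9, 26, 22, 27, 24, 12, 0, 6, 7, 18, 14, 8, 5, 23, 4, 3, 2, 10, 19, 21, 11, 17, 20, 16, 15]
[i] adj suffixes → lcp
  [1] 25/13 → 1 ('a')
  [2] 13/1 → 1 ('a')
  [3] 1/9 → 2 ('af')
  [4] 9/26 → 0 ('')
  [5] 26/22 → 1 ('b')
  [6] 22/27 → 0 ('')
  [7] 27/24 → 1 ('c')
  [8] 24/12 → 2 ('ca')
  [9] 12/0 → 2 ('ca')
  [10] 0/6 → 0 ('')
  [11] 6/7 → 1 ('d')
  [12] 7/18 → 1 ('d')
  [13] 18/14 → 1 ('d')
  [14] 14/8 → 0 ('')
  [15] 8/5 → 1 ('e')
  [16] 5/23 → 0 ('')
  [17] 23/4 → 1 ('f')
  [18] 4/3 → 1 ('f')
  [19] 3/2 → 2 ('ff')
  [20] 2/10 → 1 ('f')
  [21] 10/19 → 2 ('fg')
  [22] 19/21 → 0 ('')
  [23] 21/11 → 1 ('g')
  [24] 11/17 → 1 ('g')
  [25] 17/20 → 1 ('g')
  [26] 20/16 → 2 ('gg')
  [27] 16/15 → 0 ('')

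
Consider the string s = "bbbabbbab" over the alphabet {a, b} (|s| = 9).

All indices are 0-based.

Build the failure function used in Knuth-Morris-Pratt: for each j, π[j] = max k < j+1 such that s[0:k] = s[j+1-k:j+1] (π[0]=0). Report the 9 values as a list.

[0, 1, 2, 0, 1, 2, 3, 4, 5]

π[0] = 0
j=1 s[j]='b': π[1]=1 (border 'b')
j=2 s[j]='b': π[2]=2 (border 'bb')
j=3 s[j]='a': k: 2→1→0; π[3]=0 (border '')
j=4 s[j]='b': π[4]=1 (border 'b')
j=5 s[j]='b': π[5]=2 (border 'bb')
j=6 s[j]='b': π[6]=3 (border 'bbb')
j=7 s[j]='a': π[7]=4 (border 'bbba')
j=8 s[j]='b': π[8]=5 (border 'bbbab')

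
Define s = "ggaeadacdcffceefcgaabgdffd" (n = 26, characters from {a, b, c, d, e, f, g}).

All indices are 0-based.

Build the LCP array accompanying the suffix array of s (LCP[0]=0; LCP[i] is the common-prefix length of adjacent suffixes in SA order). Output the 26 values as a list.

[0, 1, 1, 1, 1, 0, 0, 1, 1, 1, 0, 1, 1, 1, 0, 1, 1, 0, 2, 1, 1, 2, 0, 2, 1, 1]

rank→(start, suffix):
  0 → (18, 'aabgdffd')
  1 → (19, 'abgdffd')
  2 → (6, 'acdcffceefcgaabgdffd')
  3 → (4, 'adacdcffceefcgaabgdffd')
  4 → (2, 'aeadacdcffceefcgaabgdffd')
  5 → (20, 'bgdffd')
  6 → (7, 'cdcffceefcgaabgdffd')
  7 → (12, 'ceefcgaabgdffd')
  8 → (9, 'cffceefcgaabgdffd')
  9 → (16, 'cgaabgdffd')
  10 → (25, 'd')
  11 → (5, 'dacdcffceefcgaabgdffd')
  12 → (8, 'dcffceefcgaabgdffd')
  13 → (22, 'dffd')
  14 → (3, 'eadacdcffceefcgaabgdffd')
  15 → (13, 'eefcgaabgdffd')
  16 → (14, 'efcgaabgdffd')
  17 → (11, 'fceefcgaabgdffd')
  18 → (15, 'fcgaabgdffd')
  19 → (24, 'fd')
  20 → (10, 'ffceefcgaabgdffd')
  21 → (23, 'ffd')
  22 → (17, 'gaabgdffd')
  23 → (1, 'gaeadacdcffceefcgaabgdffd')
  24 → (21, 'gdffd')
  25 → (0, 'ggaeadacdcffceefcgaabgdffd')

SA = [18, 19, 6, 4, 2, 20, 7, 12, 9, 16, 25, 5, 8, 22, 3, 13, 14, 11, 15, 24, 10, 23, 17, 1, 21, 0]
[i] adj suffixes → lcp
  [1] 18/19 → 1 ('a')
  [2] 19/6 → 1 ('a')
  [3] 6/4 → 1 ('a')
  [4] 4/2 → 1 ('a')
  [5] 2/20 → 0 ('')
  [6] 20/7 → 0 ('')
  [7] 7/12 → 1 ('c')
  [8] 12/9 → 1 ('c')
  [9] 9/16 → 1 ('c')
  [10] 16/25 → 0 ('')
  [11] 25/5 → 1 ('d')
  [12] 5/8 → 1 ('d')
  [13] 8/22 → 1 ('d')
  [14] 22/3 → 0 ('')
  [15] 3/13 → 1 ('e')
  [16] 13/14 → 1 ('e')
  [17] 14/11 → 0 ('')
  [18] 11/15 → 2 ('fc')
  [19] 15/24 → 1 ('f')
  [20] 24/10 → 1 ('f')
  [21] 10/23 → 2 ('ff')
  [22] 23/17 → 0 ('')
  [23] 17/1 → 2 ('ga')
  [24] 1/21 → 1 ('g')
  [25] 21/0 → 1 ('g')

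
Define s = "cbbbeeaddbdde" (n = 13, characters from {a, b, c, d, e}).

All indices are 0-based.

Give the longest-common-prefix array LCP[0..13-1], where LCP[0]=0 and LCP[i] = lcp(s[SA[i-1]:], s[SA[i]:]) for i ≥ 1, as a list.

sorted suffixes:
  #0 SA[0]=6  'addbdde'
  #1 SA[1]=1  'bbbeeaddbdde'
  #2 SA[2]=2  'bbeeaddbdde'
  #3 SA[3]=9  'bdde'
  #4 SA[4]=3  'beeaddbdde'
  #5 SA[5]=0  'cbbbeeaddbdde'
  #6 SA[6]=8  'dbdde'
  #7 SA[7]=7  'ddbdde'
  #8 SA[8]=10  'dde'
  #9 SA[9]=11  'de'
  #10 SA[10]=12  'e'
  #11 SA[11]=5  'eaddbdde'
  #12 SA[12]=4  'eeaddbdde'

SA = [6, 1, 2, 9, 3, 0, 8, 7, 10, 11, 12, 5, 4]
rank  pair      lcp
   1  s[6:],s[1:]  0  ''
   2  s[1:],s[2:]  2  'bb'
   3  s[2:],s[9:]  1  'b'
   4  s[9:],s[3:]  1  'b'
   5  s[3:],s[0:]  0  ''
   6  s[0:],s[8:]  0  ''
   7  s[8:],s[7:]  1  'd'
   8  s[7:],s[10:]  2  'dd'
   9  s[10:],s[11:]  1  'd'
  10  s[11:],s[12:]  0  ''
  11  s[12:],s[5:]  1  'e'
  12  s[5:],s[4:]  1  'e'

[0, 0, 2, 1, 1, 0, 0, 1, 2, 1, 0, 1, 1]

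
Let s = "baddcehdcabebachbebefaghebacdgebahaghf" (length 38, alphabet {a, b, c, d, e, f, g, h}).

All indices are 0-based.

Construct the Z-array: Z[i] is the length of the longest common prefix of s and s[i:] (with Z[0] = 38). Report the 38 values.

Z[0]=38
i=1: outside box; Z[1]=0
i=2: outside box; Z[2]=0
i=3: outside box; Z[3]=0
i=4: outside box; Z[4]=0
i=5: outside box; Z[5]=0
i=6: outside box; Z[6]=0
i=7: outside box; Z[7]=0
i=8: outside box; Z[8]=0
i=9: outside box; Z[9]=0
i=10: outside box; Z[10]=1 scan→box=[10,11)
i=11: outside box; Z[11]=0
i=12: outside box; Z[12]=2 scan→box=[12,14)
i=13: min(r-i=1, Z[1]=0)=0; Z[13]=0
i=14: outside box; Z[14]=0
i=15: outside box; Z[15]=0
i=16: outside box; Z[16]=1 scan→box=[16,17)
i=17: outside box; Z[17]=0
i=18: outside box; Z[18]=1 scan→box=[18,19)
i=19: outside box; Z[19]=0
i=20: outside box; Z[20]=0
i=21: outside box; Z[21]=0
i=22: outside box; Z[22]=0
i=23: outside box; Z[23]=0
i=24: outside box; Z[24]=0
i=25: outside box; Z[25]=2 scan→box=[25,27)
i=26: min(r-i=1, Z[1]=0)=0; Z[26]=0
i=27: outside box; Z[27]=0
i=28: outside box; Z[28]=0
i=29: outside box; Z[29]=0
i=30: outside box; Z[30]=0
i=31: outside box; Z[31]=2 scan→box=[31,33)
i=32: min(r-i=1, Z[1]=0)=0; Z[32]=0
i=33: outside box; Z[33]=0
i=34: outside box; Z[34]=0
i=35: outside box; Z[35]=0
i=36: outside box; Z[36]=0
i=37: outside box; Z[37]=0

[38, 0, 0, 0, 0, 0, 0, 0, 0, 0, 1, 0, 2, 0, 0, 0, 1, 0, 1, 0, 0, 0, 0, 0, 0, 2, 0, 0, 0, 0, 0, 2, 0, 0, 0, 0, 0, 0]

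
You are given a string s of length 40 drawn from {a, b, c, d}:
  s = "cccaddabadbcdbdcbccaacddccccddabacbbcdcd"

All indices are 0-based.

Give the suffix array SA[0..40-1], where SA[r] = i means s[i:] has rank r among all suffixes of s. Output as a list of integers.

[19, 30, 6, 32, 20, 8, 3, 31, 7, 34, 16, 10, 35, 13, 18, 2, 33, 15, 17, 1, 0, 24, 25, 26, 38, 11, 36, 27, 21, 39, 29, 5, 9, 12, 14, 23, 37, 28, 4, 22]

rank→(start, suffix):
  0 → (19, 'aacddccccddabacbbcdcd')
  1 → (30, 'abacbbcdcd')
  2 → (6, 'abadbcdbdcbccaacddccccddabacbbcdcd')
  3 → (32, 'acbbcdcd')
  4 → (20, 'acddccccddabacbbcdcd')
  5 → (8, 'adbcdbdcbccaacddccccddabacbbcdcd')
  6 → (3, 'addabadbcdbdcbccaacddccccddabacbbcdcd')
  7 → (31, 'bacbbcdcd')
  8 → (7, 'badbcdbdcbccaacddccccddabacbbcdcd')
  9 → (34, 'bbcdcd')
  10 → (16, 'bccaacddccccddabacbbcdcd')
  11 → (10, 'bcdbdcbccaacddccccddabacbbcdcd')
  12 → (35, 'bcdcd')
  13 → (13, 'bdcbccaacddccccddabacbbcdcd')
  14 → (18, 'caacddccccddabacbbcdcd')
  15 → (2, 'caddabadbcdbdcbccaacddccccddabacbbcdcd')
  16 → (33, 'cbbcdcd')
  17 → (15, 'cbccaacddccccddabacbbcdcd')
  18 → (17, 'ccaacddccccddabacbbcdcd')
  19 → (1, 'ccaddabadbcdbdcbccaacddccccddabacbbcdcd')
  20 → (0, 'cccaddabadbcdbdcbccaacddccccddabacbbcdcd')
  21 → (24, 'ccccddabacbbcdcd')
  22 → (25, 'cccddabacbbcdcd')
  23 → (26, 'ccddabacbbcdcd')
  24 → (38, 'cd')
  25 → (11, 'cdbdcbccaacddccccddabacbbcdcd')
  26 → (36, 'cdcd')
  27 → (27, 'cddabacbbcdcd')
  28 → (21, 'cddccccddabacbbcdcd')
  29 → (39, 'd')
  30 → (29, 'dabacbbcdcd')
  31 → (5, 'dabadbcdbdcbccaacddccccddabacbbcdcd')
  32 → (9, 'dbcdbdcbccaacddccccddabacbbcdcd')
  33 → (12, 'dbdcbccaacddccccddabacbbcdcd')
  34 → (14, 'dcbccaacddccccddabacbbcdcd')
  35 → (23, 'dccccddabacbbcdcd')
  36 → (37, 'dcd')
  37 → (28, 'ddabacbbcdcd')
  38 → (4, 'ddabadbcdbdcbccaacddccccddabacbbcdcd')
  39 → (22, 'ddccccddabacbbcdcd')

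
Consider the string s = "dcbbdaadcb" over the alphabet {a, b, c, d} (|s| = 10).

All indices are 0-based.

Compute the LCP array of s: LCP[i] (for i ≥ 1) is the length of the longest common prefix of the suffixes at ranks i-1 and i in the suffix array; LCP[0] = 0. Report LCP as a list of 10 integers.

rank→(start, suffix):
  0 → (5, 'aadcb')
  1 → (6, 'adcb')
  2 → (9, 'b')
  3 → (2, 'bbdaadcb')
  4 → (3, 'bdaadcb')
  5 → (8, 'cb')
  6 → (1, 'cbbdaadcb')
  7 → (4, 'daadcb')
  8 → (7, 'dcb')
  9 → (0, 'dcbbdaadcb')

SA = [5, 6, 9, 2, 3, 8, 1, 4, 7, 0]
[i] adj suffixes → lcp
  [1] 5/6 → 1 ('a')
  [2] 6/9 → 0 ('')
  [3] 9/2 → 1 ('b')
  [4] 2/3 → 1 ('b')
  [5] 3/8 → 0 ('')
  [6] 8/1 → 2 ('cb')
  [7] 1/4 → 0 ('')
  [8] 4/7 → 1 ('d')
  [9] 7/0 → 3 ('dcb')

[0, 1, 0, 1, 1, 0, 2, 0, 1, 3]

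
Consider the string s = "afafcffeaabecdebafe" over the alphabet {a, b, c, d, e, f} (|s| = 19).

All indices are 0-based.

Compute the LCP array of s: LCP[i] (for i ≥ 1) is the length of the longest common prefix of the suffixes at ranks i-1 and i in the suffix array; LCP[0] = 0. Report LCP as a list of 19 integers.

[0, 1, 1, 2, 2, 0, 1, 0, 1, 0, 0, 1, 1, 1, 0, 1, 1, 2, 1]

sorted suffixes:
  #0 SA[0]=8  'aabecdebafe'
  #1 SA[1]=9  'abecdebafe'
  #2 SA[2]=0  'afafcffeaabecdebafe'
  #3 SA[3]=2  'afcffeaabecdebafe'
  #4 SA[4]=16  'afe'
  #5 SA[5]=15  'bafe'
  #6 SA[6]=10  'becdebafe'
  #7 SA[7]=12  'cdebafe'
  #8 SA[8]=4  'cffeaabecdebafe'
  #9 SA[9]=13  'debafe'
  #10 SA[10]=18  'e'
  #11 SA[11]=7  'eaabecdebafe'
  #12 SA[12]=14  'ebafe'
  #13 SA[13]=11  'ecdebafe'
  #14 SA[14]=1  'fafcffeaabecdebafe'
  #15 SA[15]=3  'fcffeaabecdebafe'
  #16 SA[16]=17  'fe'
  #17 SA[17]=6  'feaabecdebafe'
  #18 SA[18]=5  'ffeaabecdebafe'

SA = [8, 9, 0, 2, 16, 15, 10, 12, 4, 13, 18, 7, 14, 11, 1, 3, 17, 6, 5]
i: (SA[i-1],SA[i]) lcp shared
  1: (8,9) 1 'a'
  2: (9,0) 1 'a'
  3: (0,2) 2 'af'
  4: (2,16) 2 'af'
  5: (16,15) 0 ''
  6: (15,10) 1 'b'
  7: (10,12) 0 ''
  8: (12,4) 1 'c'
  9: (4,13) 0 ''
  10: (13,18) 0 ''
  11: (18,7) 1 'e'
  12: (7,14) 1 'e'
  13: (14,11) 1 'e'
  14: (11,1) 0 ''
  15: (1,3) 1 'f'
  16: (3,17) 1 'f'
  17: (17,6) 2 'fe'
  18: (6,5) 1 'f'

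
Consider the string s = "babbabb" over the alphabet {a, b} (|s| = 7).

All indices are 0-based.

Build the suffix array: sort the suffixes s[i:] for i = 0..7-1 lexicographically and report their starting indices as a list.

[4, 1, 6, 3, 0, 5, 2]

rank→(start, suffix):
  0 → (4, 'abb')
  1 → (1, 'abbabb')
  2 → (6, 'b')
  3 → (3, 'babb')
  4 → (0, 'babbabb')
  5 → (5, 'bb')
  6 → (2, 'bbabb')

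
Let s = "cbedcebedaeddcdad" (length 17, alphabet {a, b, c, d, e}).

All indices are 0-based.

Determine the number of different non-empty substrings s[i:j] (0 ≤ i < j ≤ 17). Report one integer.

rank→(start, suffix):
  0 → (15, 'ad')
  1 → (9, 'aeddcdad')
  2 → (6, 'bedaeddcdad')
  3 → (1, 'bedcebedaeddcdad')
  4 → (0, 'cbedcebedaeddcdad')
  5 → (13, 'cdad')
  6 → (4, 'cebedaeddcdad')
  7 → (16, 'd')
  8 → (14, 'dad')
  9 → (8, 'daeddcdad')
  10 → (12, 'dcdad')
  11 → (3, 'dcebedaeddcdad')
  12 → (11, 'ddcdad')
  13 → (5, 'ebedaeddcdad')
  14 → (7, 'edaeddcdad')
  15 → (2, 'edcebedaeddcdad')
  16 → (10, 'eddcdad')

SA = [15, 9, 6, 1, 0, 13, 4, 16, 14, 8, 12, 3, 11, 5, 7, 2, 10]
[i] adj suffixes → lcp
  [1] 15/9 → 1 ('a')
  [2] 9/6 → 0 ('')
  [3] 6/1 → 3 ('bed')
  [4] 1/0 → 0 ('')
  [5] 0/13 → 1 ('c')
  [6] 13/4 → 1 ('c')
  [7] 4/16 → 0 ('')
  [8] 16/14 → 1 ('d')
  [9] 14/8 → 2 ('da')
  [10] 8/12 → 1 ('d')
  [11] 12/3 → 2 ('dc')
  [12] 3/11 → 1 ('d')
  [13] 11/5 → 0 ('')
  [14] 5/7 → 1 ('e')
  [15] 7/2 → 2 ('ed')
  [16] 2/10 → 2 ('ed')

n(n+1)/2 = 17·18/2 = 153
Σ LCP = 0 + 1 + 0 + 3 + 0 + 1 + 1 + 0 + 1 + 2 + 1 + 2 + 1 + 0 + 1 + 2 + 2 = 18
distinct = 153 − 18 = 135

135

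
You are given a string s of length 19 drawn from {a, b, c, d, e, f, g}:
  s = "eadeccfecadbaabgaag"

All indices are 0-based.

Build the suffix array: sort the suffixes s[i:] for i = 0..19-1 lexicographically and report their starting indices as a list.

sorted suffixes:
  #0 SA[0]=12  'aabgaag'
  #1 SA[1]=16  'aag'
  #2 SA[2]=13  'abgaag'
  #3 SA[3]=9  'adbaabgaag'
  #4 SA[4]=1  'adeccfecadbaabgaag'
  #5 SA[5]=17  'ag'
  #6 SA[6]=11  'baabgaag'
  #7 SA[7]=14  'bgaag'
  #8 SA[8]=8  'cadbaabgaag'
  #9 SA[9]=4  'ccfecadbaabgaag'
  #10 SA[10]=5  'cfecadbaabgaag'
  #11 SA[11]=10  'dbaabgaag'
  #12 SA[12]=2  'deccfecadbaabgaag'
  #13 SA[13]=0  'eadeccfecadbaabgaag'
  #14 SA[14]=7  'ecadbaabgaag'
  #15 SA[15]=3  'eccfecadbaabgaag'
  #16 SA[16]=6  'fecadbaabgaag'
  #17 SA[17]=18  'g'
  #18 SA[18]=15  'gaag'

[12, 16, 13, 9, 1, 17, 11, 14, 8, 4, 5, 10, 2, 0, 7, 3, 6, 18, 15]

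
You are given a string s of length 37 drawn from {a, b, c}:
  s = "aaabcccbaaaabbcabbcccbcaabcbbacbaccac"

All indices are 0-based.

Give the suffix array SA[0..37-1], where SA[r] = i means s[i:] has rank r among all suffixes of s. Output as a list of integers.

rank | idx | suffix
   0 |   8 | aaaabbcabbcccbcaabcbbacbaccac
   1 |   9 | aaabbcabbcccbcaabcbbacbaccac
   2 |   0 | aaabcccbaaaabbcabbcccbcaabcbbacbaccac
   3 |  10 | aabbcabbcccbcaabcbbacbaccac
   4 |  23 | aabcbbacbaccac
   5 |   1 | aabcccbaaaabbcabbcccbcaabcbbacbaccac
   6 |  11 | abbcabbcccbcaabcbbacbaccac
   7 |  15 | abbcccbcaabcbbacbaccac
   8 |  24 | abcbbacbaccac
   9 |   2 | abcccbaaaabbcabbcccbcaabcbbacbaccac
  10 |  35 | ac
  11 |  29 | acbaccac
  12 |  32 | accac
  13 |   7 | baaaabbcabbcccbcaabcbbacbaccac
  14 |  28 | bacbaccac
  15 |  31 | baccac
  16 |  27 | bbacbaccac
  17 |  12 | bbcabbcccbcaabcbbacbaccac
  18 |  16 | bbcccbcaabcbbacbaccac
  19 |  21 | bcaabcbbacbaccac
  20 |  13 | bcabbcccbcaabcbbacbaccac
  21 |  25 | bcbbacbaccac
  22 |   3 | bcccbaaaabbcabbcccbcaabcbbacbaccac
  23 |  17 | bcccbcaabcbbacbaccac
  24 |  36 | c
  25 |  22 | caabcbbacbaccac
  26 |  14 | cabbcccbcaabcbbacbaccac
  27 |  34 | cac
  28 |   6 | cbaaaabbcabbcccbcaabcbbacbaccac
  29 |  30 | cbaccac
  30 |  26 | cbbacbaccac
  31 |  20 | cbcaabcbbacbaccac
  32 |  33 | ccac
  33 |   5 | ccbaaaabbcabbcccbcaabcbbacbaccac
  34 |  19 | ccbcaabcbbacbaccac
  35 |   4 | cccbaaaabbcabbcccbcaabcbbacbaccac
  36 |  18 | cccbcaabcbbacbaccac

[8, 9, 0, 10, 23, 1, 11, 15, 24, 2, 35, 29, 32, 7, 28, 31, 27, 12, 16, 21, 13, 25, 3, 17, 36, 22, 14, 34, 6, 30, 26, 20, 33, 5, 19, 4, 18]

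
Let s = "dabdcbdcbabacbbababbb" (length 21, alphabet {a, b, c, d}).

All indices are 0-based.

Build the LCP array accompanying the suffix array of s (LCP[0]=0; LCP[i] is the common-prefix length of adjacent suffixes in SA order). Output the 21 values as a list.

sorted suffixes:
  #0 SA[0]=15  'ababbb'
  #1 SA[1]=9  'abacbbababbb'
  #2 SA[2]=17  'abbb'
  #3 SA[3]=1  'abdcbdcbabacbbababbb'
  #4 SA[4]=11  'acbbababbb'
  #5 SA[5]=20  'b'
  #6 SA[6]=14  'bababbb'
  #7 SA[7]=8  'babacbbababbb'
  #8 SA[8]=16  'babbb'
  #9 SA[9]=10  'bacbbababbb'
  #10 SA[10]=19  'bb'
  #11 SA[11]=13  'bbababbb'
  #12 SA[12]=18  'bbb'
  #13 SA[13]=5  'bdcbabacbbababbb'
  #14 SA[14]=2  'bdcbdcbabacbbababbb'
  #15 SA[15]=7  'cbabacbbababbb'
  #16 SA[16]=12  'cbbababbb'
  #17 SA[17]=4  'cbdcbabacbbababbb'
  #18 SA[18]=0  'dabdcbdcbabacbbababbb'
  #19 SA[19]=6  'dcbabacbbababbb'
  #20 SA[20]=3  'dcbdcbabacbbababbb'

SA = [15, 9, 17, 1, 11, 20, 14, 8, 16, 10, 19, 13, 18, 5, 2, 7, 12, 4, 0, 6, 3]
i: (SA[i-1],SA[i]) lcp shared
  1: (15,9) 3 'aba'
  2: (9,17) 2 'ab'
  3: (17,1) 2 'ab'
  4: (1,11) 1 'a'
  5: (11,20) 0 ''
  6: (20,14) 1 'b'
  7: (14,8) 4 'baba'
  8: (8,16) 3 'bab'
  9: (16,10) 2 'ba'
  10: (10,19) 1 'b'
  11: (19,13) 2 'bb'
  12: (13,18) 2 'bb'
  13: (18,5) 1 'b'
  14: (5,2) 4 'bdcb'
  15: (2,7) 0 ''
  16: (7,12) 2 'cb'
  17: (12,4) 2 'cb'
  18: (4,0) 0 ''
  19: (0,6) 1 'd'
  20: (6,3) 3 'dcb'

[0, 3, 2, 2, 1, 0, 1, 4, 3, 2, 1, 2, 2, 1, 4, 0, 2, 2, 0, 1, 3]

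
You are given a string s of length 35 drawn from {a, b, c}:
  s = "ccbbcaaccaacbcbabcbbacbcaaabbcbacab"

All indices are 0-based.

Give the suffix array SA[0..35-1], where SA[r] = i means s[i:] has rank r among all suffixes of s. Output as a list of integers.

sorted suffixes:
  #0 SA[0]=24  'aaabbcbacab'
  #1 SA[1]=25  'aabbcbacab'
  #2 SA[2]=9  'aacbcbabcbbacbcaaabbcbacab'
  #3 SA[3]=5  'aaccaacbcbabcbbacbcaaabbcbacab'
  #4 SA[4]=33  'ab'
  #5 SA[5]=26  'abbcbacab'
  #6 SA[6]=15  'abcbbacbcaaabbcbacab'
  #7 SA[7]=31  'acab'
  #8 SA[8]=20  'acbcaaabbcbacab'
  #9 SA[9]=10  'acbcbabcbbacbcaaabbcbacab'
  #10 SA[10]=6  'accaacbcbabcbbacbcaaabbcbacab'
  #11 SA[11]=34  'b'
  #12 SA[12]=14  'babcbbacbcaaabbcbacab'
  #13 SA[13]=30  'bacab'
  #14 SA[14]=19  'bacbcaaabbcbacab'
  #15 SA[15]=18  'bbacbcaaabbcbacab'
  #16 SA[16]=2  'bbcaaccaacbcbabcbbacbcaaabbcbacab'
  #17 SA[17]=27  'bbcbacab'
  #18 SA[18]=22  'bcaaabbcbacab'
  #19 SA[19]=3  'bcaaccaacbcbabcbbacbcaaabbcbacab'
  #20 SA[20]=12  'bcbabcbbacbcaaabbcbacab'
  #21 SA[21]=28  'bcbacab'
  #22 SA[22]=16  'bcbbacbcaaabbcbacab'
  #23 SA[23]=23  'caaabbcbacab'
  #24 SA[24]=8  'caacbcbabcbbacbcaaabbcbacab'
  #25 SA[25]=4  'caaccaacbcbabcbbacbcaaabbcbacab'
  #26 SA[26]=32  'cab'
  #27 SA[27]=13  'cbabcbbacbcaaabbcbacab'
  #28 SA[28]=29  'cbacab'
  #29 SA[29]=17  'cbbacbcaaabbcbacab'
  #30 SA[30]=1  'cbbcaaccaacbcbabcbbacbcaaabbcbacab'
  #31 SA[31]=21  'cbcaaabbcbacab'
  #32 SA[32]=11  'cbcbabcbbacbcaaabbcbacab'
  #33 SA[33]=7  'ccaacbcbabcbbacbcaaabbcbacab'
  #34 SA[34]=0  'ccbbcaaccaacbcbabcbbacbcaaabbcbacab'

[24, 25, 9, 5, 33, 26, 15, 31, 20, 10, 6, 34, 14, 30, 19, 18, 2, 27, 22, 3, 12, 28, 16, 23, 8, 4, 32, 13, 29, 17, 1, 21, 11, 7, 0]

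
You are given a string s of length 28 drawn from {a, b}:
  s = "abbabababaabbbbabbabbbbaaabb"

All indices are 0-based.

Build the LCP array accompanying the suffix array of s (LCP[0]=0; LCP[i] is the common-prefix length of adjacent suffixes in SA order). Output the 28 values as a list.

[0, 2, 4, 1, 3, 5, 2, 3, 5, 3, 6, 0, 1, 3, 2, 4, 6, 3, 4, 1, 2, 3, 4, 5, 2, 4, 3, 5]

sorted suffixes:
  #0 SA[0]=23  'aaabb'
  #1 SA[1]=24  'aabb'
  #2 SA[2]=9  'aabbbbabbabbbbaaabb'
  #3 SA[3]=7  'abaabbbbabbabbbbaaabb'
  #4 SA[4]=5  'ababaabbbbabbabbbbaaabb'
  #5 SA[5]=3  'abababaabbbbabbabbbbaaabb'
  #6 SA[6]=25  'abb'
  #7 SA[7]=0  'abbabababaabbbbabbabbbbaaabb'
  #8 SA[8]=15  'abbabbbbaaabb'
  #9 SA[9]=18  'abbbbaaabb'
  #10 SA[10]=10  'abbbbabbabbbbaaabb'
  #11 SA[11]=27  'b'
  #12 SA[12]=22  'baaabb'
  #13 SA[13]=8  'baabbbbabbabbbbaaabb'
  #14 SA[14]=6  'babaabbbbabbabbbbaaabb'
  #15 SA[15]=4  'bababaabbbbabbabbbbaaabb'
  #16 SA[16]=2  'babababaabbbbabbabbbbaaabb'
  #17 SA[17]=14  'babbabbbbaaabb'
  #18 SA[18]=17  'babbbbaaabb'
  #19 SA[19]=26  'bb'
  #20 SA[20]=21  'bbaaabb'
  #21 SA[21]=1  'bbabababaabbbbabbabbbbaaabb'
  #22 SA[22]=13  'bbabbabbbbaaabb'
  #23 SA[23]=16  'bbabbbbaaabb'
  #24 SA[24]=20  'bbbaaabb'
  #25 SA[25]=12  'bbbabbabbbbaaabb'
  #26 SA[26]=19  'bbbbaaabb'
  #27 SA[27]=11  'bbbbabbabbbbaaabb'

SA = [23, 24, 9, 7, 5, 3, 25, 0, 15, 18, 10, 27, 22, 8, 6, 4, 2, 14, 17, 26, 21, 1, 13, 16, 20, 12, 19, 11]
rank  pair      lcp
   1  s[23:],s[24:]  2  'aa'
   2  s[24:],s[9:]  4  'aabb'
   3  s[9:],s[7:]  1  'a'
   4  s[7:],s[5:]  3  'aba'
   5  s[5:],s[3:]  5  'ababa'
   6  s[3:],s[25:]  2  'ab'
   7  s[25:],s[0:]  3  'abb'
   8  s[0:],s[15:]  5  'abbab'
   9  s[15:],s[18:]  3  'abb'
  10  s[18:],s[10:]  6  'abbbba'
  11  s[10:],s[27:]  0  ''
  12  s[27:],s[22:]  1  'b'
  13  s[22:],s[8:]  3  'baa'
  14  s[8:],s[6:]  2  'ba'
  15  s[6:],s[4:]  4  'baba'
  16  s[4:],s[2:]  6  'bababa'
  17  s[2:],s[14:]  3  'bab'
  18  s[14:],s[17:]  4  'babb'
  19  s[17:],s[26:]  1  'b'
  20  s[26:],s[21:]  2  'bb'
  21  s[21:],s[1:]  3  'bba'
  22  s[1:],s[13:]  4  'bbab'
  23  s[13:],s[16:]  5  'bbabb'
  24  s[16:],s[20:]  2  'bb'
  25  s[20:],s[12:]  4  'bbba'
  26  s[12:],s[19:]  3  'bbb'
  27  s[19:],s[11:]  5  'bbbba'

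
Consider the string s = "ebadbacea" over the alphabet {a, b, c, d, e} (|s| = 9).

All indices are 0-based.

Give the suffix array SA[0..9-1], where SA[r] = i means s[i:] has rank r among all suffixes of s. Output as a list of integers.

rank→(start, suffix):
  0 → (8, 'a')
  1 → (5, 'acea')
  2 → (2, 'adbacea')
  3 → (4, 'bacea')
  4 → (1, 'badbacea')
  5 → (6, 'cea')
  6 → (3, 'dbacea')
  7 → (7, 'ea')
  8 → (0, 'ebadbacea')

[8, 5, 2, 4, 1, 6, 3, 7, 0]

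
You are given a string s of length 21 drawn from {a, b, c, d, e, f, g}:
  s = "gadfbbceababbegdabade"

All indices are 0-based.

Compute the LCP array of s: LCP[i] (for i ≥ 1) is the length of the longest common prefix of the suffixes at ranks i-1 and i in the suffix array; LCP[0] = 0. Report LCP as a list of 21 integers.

[0, 3, 2, 1, 2, 0, 2, 1, 2, 1, 1, 0, 0, 1, 1, 0, 1, 1, 0, 0, 1]

sorted suffixes:
  #0 SA[0]=8  'ababbegdabade'
  #1 SA[1]=16  'abade'
  #2 SA[2]=10  'abbegdabade'
  #3 SA[3]=18  'ade'
  #4 SA[4]=1  'adfbbceababbegdabade'
  #5 SA[5]=9  'babbegdabade'
  #6 SA[6]=17  'bade'
  #7 SA[7]=4  'bbceababbegdabade'
  #8 SA[8]=11  'bbegdabade'
  #9 SA[9]=5  'bceababbegdabade'
  #10 SA[10]=12  'begdabade'
  #11 SA[11]=6  'ceababbegdabade'
  #12 SA[12]=15  'dabade'
  #13 SA[13]=19  'de'
  #14 SA[14]=2  'dfbbceababbegdabade'
  #15 SA[15]=20  'e'
  #16 SA[16]=7  'eababbegdabade'
  #17 SA[17]=13  'egdabade'
  #18 SA[18]=3  'fbbceababbegdabade'
  #19 SA[19]=0  'gadfbbceababbegdabade'
  #20 SA[20]=14  'gdabade'

SA = [8, 16, 10, 18, 1, 9, 17, 4, 11, 5, 12, 6, 15, 19, 2, 20, 7, 13, 3, 0, 14]
[i] adj suffixes → lcp
  [1] 8/16 → 3 ('aba')
  [2] 16/10 → 2 ('ab')
  [3] 10/18 → 1 ('a')
  [4] 18/1 → 2 ('ad')
  [5] 1/9 → 0 ('')
  [6] 9/17 → 2 ('ba')
  [7] 17/4 → 1 ('b')
  [8] 4/11 → 2 ('bb')
  [9] 11/5 → 1 ('b')
  [10] 5/12 → 1 ('b')
  [11] 12/6 → 0 ('')
  [12] 6/15 → 0 ('')
  [13] 15/19 → 1 ('d')
  [14] 19/2 → 1 ('d')
  [15] 2/20 → 0 ('')
  [16] 20/7 → 1 ('e')
  [17] 7/13 → 1 ('e')
  [18] 13/3 → 0 ('')
  [19] 3/0 → 0 ('')
  [20] 0/14 → 1 ('g')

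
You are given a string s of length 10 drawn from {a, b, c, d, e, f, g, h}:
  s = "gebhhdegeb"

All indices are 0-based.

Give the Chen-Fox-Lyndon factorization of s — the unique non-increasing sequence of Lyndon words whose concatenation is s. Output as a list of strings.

["g", "e", "bhhdege", "b"]

emit factor 1: 'g' (i=0, period=1)
emit factor 2: 'e' (i=1, period=1)
emit factor 3: 'bhhdege' (i=2, period=7)
emit factor 4: 'b' (i=9, period=1)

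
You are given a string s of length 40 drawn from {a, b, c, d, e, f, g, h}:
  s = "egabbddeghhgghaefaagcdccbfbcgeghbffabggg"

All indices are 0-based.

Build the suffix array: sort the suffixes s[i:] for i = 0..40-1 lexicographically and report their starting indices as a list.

rank | idx | suffix
   0 |  17 | aagcdccbfbcgeghbffabggg
   1 |   2 | abbddeghhgghaefaagcdccbfbcgeghbffabggg
   2 |  35 | abggg
   3 |  14 | aefaagcdccbfbcgeghbffabggg
   4 |  18 | agcdccbfbcgeghbffabggg
   5 |   3 | bbddeghhgghaefaagcdccbfbcgeghbffabggg
   6 |  26 | bcgeghbffabggg
   7 |   4 | bddeghhgghaefaagcdccbfbcgeghbffabggg
   8 |  24 | bfbcgeghbffabggg
   9 |  32 | bffabggg
  10 |  36 | bggg
  11 |  23 | cbfbcgeghbffabggg
  12 |  22 | ccbfbcgeghbffabggg
  13 |  20 | cdccbfbcgeghbffabggg
  14 |  27 | cgeghbffabggg
  15 |  21 | dccbfbcgeghbffabggg
  16 |   5 | ddeghhgghaefaagcdccbfbcgeghbffabggg
  17 |   6 | deghhgghaefaagcdccbfbcgeghbffabggg
  18 |  15 | efaagcdccbfbcgeghbffabggg
  19 |   0 | egabbddeghhgghaefaagcdccbfbcgeghbffabggg
  20 |  29 | eghbffabggg
  21 |   7 | eghhgghaefaagcdccbfbcgeghbffabggg
  22 |  16 | faagcdccbfbcgeghbffabggg
  23 |  34 | fabggg
  24 |  25 | fbcgeghbffabggg
  25 |  33 | ffabggg
  26 |  39 | g
  27 |   1 | gabbddeghhgghaefaagcdccbfbcgeghbffabggg
  28 |  19 | gcdccbfbcgeghbffabggg
  29 |  28 | geghbffabggg
  30 |  38 | gg
  31 |  37 | ggg
  32 |  11 | gghaefaagcdccbfbcgeghbffabggg
  33 |  12 | ghaefaagcdccbfbcgeghbffabggg
  34 |  30 | ghbffabggg
  35 |   8 | ghhgghaefaagcdccbfbcgeghbffabggg
  36 |  13 | haefaagcdccbfbcgeghbffabggg
  37 |  31 | hbffabggg
  38 |  10 | hgghaefaagcdccbfbcgeghbffabggg
  39 |   9 | hhgghaefaagcdccbfbcgeghbffabggg

[17, 2, 35, 14, 18, 3, 26, 4, 24, 32, 36, 23, 22, 20, 27, 21, 5, 6, 15, 0, 29, 7, 16, 34, 25, 33, 39, 1, 19, 28, 38, 37, 11, 12, 30, 8, 13, 31, 10, 9]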